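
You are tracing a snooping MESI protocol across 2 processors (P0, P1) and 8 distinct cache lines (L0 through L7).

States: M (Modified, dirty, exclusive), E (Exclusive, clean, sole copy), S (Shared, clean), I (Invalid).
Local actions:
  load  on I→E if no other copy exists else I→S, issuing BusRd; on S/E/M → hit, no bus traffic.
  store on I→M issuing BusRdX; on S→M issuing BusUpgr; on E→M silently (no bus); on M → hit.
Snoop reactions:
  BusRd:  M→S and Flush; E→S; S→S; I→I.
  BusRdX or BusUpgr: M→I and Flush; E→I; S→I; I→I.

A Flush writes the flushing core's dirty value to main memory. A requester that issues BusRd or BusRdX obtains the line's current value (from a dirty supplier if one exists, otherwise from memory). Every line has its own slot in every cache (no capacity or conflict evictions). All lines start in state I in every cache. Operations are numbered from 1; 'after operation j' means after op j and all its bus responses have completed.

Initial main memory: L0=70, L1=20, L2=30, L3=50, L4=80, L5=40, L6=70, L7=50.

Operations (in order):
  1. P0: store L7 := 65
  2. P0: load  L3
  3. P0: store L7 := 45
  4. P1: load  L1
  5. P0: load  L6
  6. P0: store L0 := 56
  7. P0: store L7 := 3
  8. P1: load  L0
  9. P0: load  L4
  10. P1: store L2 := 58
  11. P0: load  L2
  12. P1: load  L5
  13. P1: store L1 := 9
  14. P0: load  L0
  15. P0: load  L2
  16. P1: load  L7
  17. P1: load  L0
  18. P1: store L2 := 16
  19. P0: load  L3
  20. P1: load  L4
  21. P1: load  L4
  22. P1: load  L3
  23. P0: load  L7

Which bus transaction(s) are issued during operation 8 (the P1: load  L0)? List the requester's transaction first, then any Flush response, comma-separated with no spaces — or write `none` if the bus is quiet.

bus = BusRd,Flush

1. P0: store L7 := 65  bus=[BusRdX]  L7: P0=M P1=I  mem[L7]=50
2. P0: load  L3  bus=[BusRd]  L3: P0=E P1=I  mem[L3]=50
3. P0: store L7 := 45  bus=[-]  L7: P0=M P1=I  mem[L7]=50
4. P1: load  L1  bus=[BusRd]  L1: P0=I P1=E  mem[L1]=20
5. P0: load  L6  bus=[BusRd]  L6: P0=E P1=I  mem[L6]=70
6. P0: store L0 := 56  bus=[BusRdX]  L0: P0=M P1=I  mem[L0]=70
7. P0: store L7 := 3  bus=[-]  L7: P0=M P1=I  mem[L7]=50
8. P1: load  L0  bus=[BusRd,Flush]  L0: P0=S P1=S  mem[L0]=56
9. P0: load  L4  bus=[BusRd]  L4: P0=E P1=I  mem[L4]=80
10. P1: store L2 := 58  bus=[BusRdX]  L2: P0=I P1=M  mem[L2]=30
11. P0: load  L2  bus=[BusRd,Flush]  L2: P0=S P1=S  mem[L2]=58
12. P1: load  L5  bus=[BusRd]  L5: P0=I P1=E  mem[L5]=40
13. P1: store L1 := 9  bus=[-]  L1: P0=I P1=M  mem[L1]=20
14. P0: load  L0  bus=[-]  L0: P0=S P1=S  mem[L0]=56
15. P0: load  L2  bus=[-]  L2: P0=S P1=S  mem[L2]=58
16. P1: load  L7  bus=[BusRd,Flush]  L7: P0=S P1=S  mem[L7]=3
17. P1: load  L0  bus=[-]  L0: P0=S P1=S  mem[L0]=56
18. P1: store L2 := 16  bus=[BusUpgr]  L2: P0=I P1=M  mem[L2]=58
19. P0: load  L3  bus=[-]  L3: P0=E P1=I  mem[L3]=50
20. P1: load  L4  bus=[BusRd]  L4: P0=S P1=S  mem[L4]=80
21. P1: load  L4  bus=[-]  L4: P0=S P1=S  mem[L4]=80
22. P1: load  L3  bus=[BusRd]  L3: P0=S P1=S  mem[L3]=50
23. P0: load  L7  bus=[-]  L7: P0=S P1=S  mem[L7]=3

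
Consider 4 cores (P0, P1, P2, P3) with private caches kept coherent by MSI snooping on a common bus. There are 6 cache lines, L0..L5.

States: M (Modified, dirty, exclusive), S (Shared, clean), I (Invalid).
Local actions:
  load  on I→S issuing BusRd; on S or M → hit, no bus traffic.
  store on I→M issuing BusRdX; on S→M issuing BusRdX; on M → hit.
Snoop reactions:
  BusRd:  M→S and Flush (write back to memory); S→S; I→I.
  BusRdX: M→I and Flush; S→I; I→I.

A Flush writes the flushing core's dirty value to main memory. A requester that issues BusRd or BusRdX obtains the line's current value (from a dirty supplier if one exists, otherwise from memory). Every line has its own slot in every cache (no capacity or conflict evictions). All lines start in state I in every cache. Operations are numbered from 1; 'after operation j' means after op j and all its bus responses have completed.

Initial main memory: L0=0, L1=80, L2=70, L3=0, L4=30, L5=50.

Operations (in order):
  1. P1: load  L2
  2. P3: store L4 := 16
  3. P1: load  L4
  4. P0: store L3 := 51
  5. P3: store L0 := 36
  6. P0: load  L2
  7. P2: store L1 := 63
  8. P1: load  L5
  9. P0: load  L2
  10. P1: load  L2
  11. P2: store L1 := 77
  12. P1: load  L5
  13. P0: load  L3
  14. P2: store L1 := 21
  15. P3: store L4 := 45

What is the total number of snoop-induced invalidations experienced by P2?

invalidations = 0

  op1 P1: load  L2 → I/S/I/I on L2; bus BusRd; mem=70
  op2 P3: store L4 := 16 → I/I/I/M on L4; bus BusRdX; mem=30
  op3 P1: load  L4 → I/S/I/S on L4; bus BusRd Flush; mem=16
  op4 P0: store L3 := 51 → M/I/I/I on L3; bus BusRdX; mem=0
  op5 P3: store L0 := 36 → I/I/I/M on L0; bus BusRdX; mem=0
  op6 P0: load  L2 → S/S/I/I on L2; bus BusRd; mem=70
  op7 P2: store L1 := 63 → I/I/M/I on L1; bus BusRdX; mem=80
  op8 P1: load  L5 → I/S/I/I on L5; bus BusRd; mem=50
  op9 P0: load  L2 → S/S/I/I on L2; bus (none); mem=70
  op10 P1: load  L2 → S/S/I/I on L2; bus (none); mem=70
  op11 P2: store L1 := 77 → I/I/M/I on L1; bus (none); mem=80
  op12 P1: load  L5 → I/S/I/I on L5; bus (none); mem=50
  op13 P0: load  L3 → M/I/I/I on L3; bus (none); mem=0
  op14 P2: store L1 := 21 → I/I/M/I on L1; bus (none); mem=80
  op15 P3: store L4 := 45 → I/I/I/M on L4; bus BusRdX; mem=16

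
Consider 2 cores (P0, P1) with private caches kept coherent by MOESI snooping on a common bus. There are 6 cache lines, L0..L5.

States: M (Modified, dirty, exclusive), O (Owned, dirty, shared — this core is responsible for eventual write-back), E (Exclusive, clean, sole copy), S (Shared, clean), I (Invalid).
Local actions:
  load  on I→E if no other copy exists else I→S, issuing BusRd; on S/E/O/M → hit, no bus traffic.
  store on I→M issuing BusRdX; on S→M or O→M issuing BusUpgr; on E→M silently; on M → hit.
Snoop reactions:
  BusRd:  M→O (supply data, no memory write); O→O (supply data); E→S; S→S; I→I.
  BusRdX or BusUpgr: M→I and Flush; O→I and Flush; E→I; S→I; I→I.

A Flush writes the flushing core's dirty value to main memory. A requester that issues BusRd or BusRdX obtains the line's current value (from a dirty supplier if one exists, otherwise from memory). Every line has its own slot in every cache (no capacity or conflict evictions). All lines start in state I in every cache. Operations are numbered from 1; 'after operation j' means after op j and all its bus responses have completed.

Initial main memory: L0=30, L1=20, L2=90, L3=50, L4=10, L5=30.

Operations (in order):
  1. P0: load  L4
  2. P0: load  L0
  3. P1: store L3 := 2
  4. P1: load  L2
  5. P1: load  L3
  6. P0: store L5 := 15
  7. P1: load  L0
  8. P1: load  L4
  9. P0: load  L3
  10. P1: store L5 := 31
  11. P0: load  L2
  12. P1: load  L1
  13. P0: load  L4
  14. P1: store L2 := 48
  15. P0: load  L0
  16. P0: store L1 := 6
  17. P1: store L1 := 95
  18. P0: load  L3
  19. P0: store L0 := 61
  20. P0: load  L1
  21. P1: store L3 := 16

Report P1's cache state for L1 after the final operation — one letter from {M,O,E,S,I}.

state = O

  op1 P0: load  L4 → E/I on L4; bus BusRd; mem=10
  op2 P0: load  L0 → E/I on L0; bus BusRd; mem=30
  op3 P1: store L3 := 2 → I/M on L3; bus BusRdX; mem=50
  op4 P1: load  L2 → I/E on L2; bus BusRd; mem=90
  op5 P1: load  L3 → I/M on L3; bus (none); mem=50
  op6 P0: store L5 := 15 → M/I on L5; bus BusRdX; mem=30
  op7 P1: load  L0 → S/S on L0; bus BusRd; mem=30
  op8 P1: load  L4 → S/S on L4; bus BusRd; mem=10
  op9 P0: load  L3 → S/O on L3; bus BusRd; mem=50
  op10 P1: store L5 := 31 → I/M on L5; bus BusRdX Flush; mem=15
  op11 P0: load  L2 → S/S on L2; bus BusRd; mem=90
  op12 P1: load  L1 → I/E on L1; bus BusRd; mem=20
  op13 P0: load  L4 → S/S on L4; bus (none); mem=10
  op14 P1: store L2 := 48 → I/M on L2; bus BusUpgr; mem=90
  op15 P0: load  L0 → S/S on L0; bus (none); mem=30
  op16 P0: store L1 := 6 → M/I on L1; bus BusRdX; mem=20
  op17 P1: store L1 := 95 → I/M on L1; bus BusRdX Flush; mem=6
  op18 P0: load  L3 → S/O on L3; bus (none); mem=50
  op19 P0: store L0 := 61 → M/I on L0; bus BusUpgr; mem=30
  op20 P0: load  L1 → S/O on L1; bus BusRd; mem=6
  op21 P1: store L3 := 16 → I/M on L3; bus BusUpgr; mem=50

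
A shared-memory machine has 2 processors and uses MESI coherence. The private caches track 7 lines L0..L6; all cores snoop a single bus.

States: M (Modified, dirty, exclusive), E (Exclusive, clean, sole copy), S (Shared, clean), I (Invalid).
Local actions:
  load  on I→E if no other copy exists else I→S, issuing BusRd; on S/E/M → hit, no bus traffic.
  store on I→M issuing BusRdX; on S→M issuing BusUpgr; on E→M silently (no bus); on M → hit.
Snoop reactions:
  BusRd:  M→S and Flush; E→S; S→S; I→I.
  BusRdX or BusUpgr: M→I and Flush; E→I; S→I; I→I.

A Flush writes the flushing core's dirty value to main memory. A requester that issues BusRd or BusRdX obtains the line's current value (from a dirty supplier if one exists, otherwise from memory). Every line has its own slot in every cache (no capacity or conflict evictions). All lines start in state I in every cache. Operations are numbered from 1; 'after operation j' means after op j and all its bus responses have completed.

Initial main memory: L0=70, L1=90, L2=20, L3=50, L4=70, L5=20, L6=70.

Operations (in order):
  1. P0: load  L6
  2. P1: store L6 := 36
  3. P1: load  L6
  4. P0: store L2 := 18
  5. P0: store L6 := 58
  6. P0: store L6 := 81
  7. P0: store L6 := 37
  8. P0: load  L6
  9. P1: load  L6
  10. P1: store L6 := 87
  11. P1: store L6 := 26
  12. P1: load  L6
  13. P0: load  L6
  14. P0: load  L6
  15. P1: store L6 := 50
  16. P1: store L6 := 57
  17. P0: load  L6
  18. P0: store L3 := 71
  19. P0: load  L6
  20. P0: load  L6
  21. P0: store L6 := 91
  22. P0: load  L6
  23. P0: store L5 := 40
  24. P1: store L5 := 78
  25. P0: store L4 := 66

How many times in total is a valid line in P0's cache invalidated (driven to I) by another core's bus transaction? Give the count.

invalidations = 4

  op1 P0: load  L6 → E/I on L6; bus BusRd; mem=70
  op2 P1: store L6 := 36 → I/M on L6; bus BusRdX; mem=70
  op3 P1: load  L6 → I/M on L6; bus (none); mem=70
  op4 P0: store L2 := 18 → M/I on L2; bus BusRdX; mem=20
  op5 P0: store L6 := 58 → M/I on L6; bus BusRdX Flush; mem=36
  op6 P0: store L6 := 81 → M/I on L6; bus (none); mem=36
  op7 P0: store L6 := 37 → M/I on L6; bus (none); mem=36
  op8 P0: load  L6 → M/I on L6; bus (none); mem=36
  op9 P1: load  L6 → S/S on L6; bus BusRd Flush; mem=37
  op10 P1: store L6 := 87 → I/M on L6; bus BusUpgr; mem=37
  op11 P1: store L6 := 26 → I/M on L6; bus (none); mem=37
  op12 P1: load  L6 → I/M on L6; bus (none); mem=37
  op13 P0: load  L6 → S/S on L6; bus BusRd Flush; mem=26
  op14 P0: load  L6 → S/S on L6; bus (none); mem=26
  op15 P1: store L6 := 50 → I/M on L6; bus BusUpgr; mem=26
  op16 P1: store L6 := 57 → I/M on L6; bus (none); mem=26
  op17 P0: load  L6 → S/S on L6; bus BusRd Flush; mem=57
  op18 P0: store L3 := 71 → M/I on L3; bus BusRdX; mem=50
  op19 P0: load  L6 → S/S on L6; bus (none); mem=57
  op20 P0: load  L6 → S/S on L6; bus (none); mem=57
  op21 P0: store L6 := 91 → M/I on L6; bus BusUpgr; mem=57
  op22 P0: load  L6 → M/I on L6; bus (none); mem=57
  op23 P0: store L5 := 40 → M/I on L5; bus BusRdX; mem=20
  op24 P1: store L5 := 78 → I/M on L5; bus BusRdX Flush; mem=40
  op25 P0: store L4 := 66 → M/I on L4; bus BusRdX; mem=70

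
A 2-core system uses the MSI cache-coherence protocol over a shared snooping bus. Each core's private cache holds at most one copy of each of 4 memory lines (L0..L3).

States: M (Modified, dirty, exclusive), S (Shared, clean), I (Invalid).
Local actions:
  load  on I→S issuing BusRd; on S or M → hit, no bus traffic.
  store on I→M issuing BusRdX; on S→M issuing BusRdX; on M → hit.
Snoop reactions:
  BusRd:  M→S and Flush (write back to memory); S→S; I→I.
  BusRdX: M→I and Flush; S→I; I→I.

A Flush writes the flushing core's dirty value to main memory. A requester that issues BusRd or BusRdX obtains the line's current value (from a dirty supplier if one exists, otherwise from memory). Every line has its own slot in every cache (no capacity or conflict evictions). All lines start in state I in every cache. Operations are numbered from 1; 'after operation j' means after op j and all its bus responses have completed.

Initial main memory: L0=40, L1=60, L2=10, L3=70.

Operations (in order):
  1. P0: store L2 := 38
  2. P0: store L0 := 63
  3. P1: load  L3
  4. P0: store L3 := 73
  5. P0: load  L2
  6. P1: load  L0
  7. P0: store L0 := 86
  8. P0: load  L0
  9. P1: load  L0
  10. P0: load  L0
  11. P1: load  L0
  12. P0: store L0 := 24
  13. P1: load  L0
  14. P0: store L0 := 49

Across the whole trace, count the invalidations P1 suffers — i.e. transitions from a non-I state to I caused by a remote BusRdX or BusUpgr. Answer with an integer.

invalidations = 4

[1] P0: store L2 := 38 | P0:M(38), P1:I | bus: BusRdX
[2] P0: store L0 := 63 | P0:M(63), P1:I | bus: BusRdX
[3] P1: load  L3 | P0:I, P1:S(70) | bus: BusRd
[4] P0: store L3 := 73 | P0:M(73), P1:I | bus: BusRdX
[5] P0: load  L2 | P0:M(38), P1:I | bus: none
[6] P1: load  L0 | P0:S(63), P1:S(63) | bus: BusRd,Flush
[7] P0: store L0 := 86 | P0:M(86), P1:I | bus: BusRdX
[8] P0: load  L0 | P0:M(86), P1:I | bus: none
[9] P1: load  L0 | P0:S(86), P1:S(86) | bus: BusRd,Flush
[10] P0: load  L0 | P0:S(86), P1:S(86) | bus: none
[11] P1: load  L0 | P0:S(86), P1:S(86) | bus: none
[12] P0: store L0 := 24 | P0:M(24), P1:I | bus: BusRdX
[13] P1: load  L0 | P0:S(24), P1:S(24) | bus: BusRd,Flush
[14] P0: store L0 := 49 | P0:M(49), P1:I | bus: BusRdX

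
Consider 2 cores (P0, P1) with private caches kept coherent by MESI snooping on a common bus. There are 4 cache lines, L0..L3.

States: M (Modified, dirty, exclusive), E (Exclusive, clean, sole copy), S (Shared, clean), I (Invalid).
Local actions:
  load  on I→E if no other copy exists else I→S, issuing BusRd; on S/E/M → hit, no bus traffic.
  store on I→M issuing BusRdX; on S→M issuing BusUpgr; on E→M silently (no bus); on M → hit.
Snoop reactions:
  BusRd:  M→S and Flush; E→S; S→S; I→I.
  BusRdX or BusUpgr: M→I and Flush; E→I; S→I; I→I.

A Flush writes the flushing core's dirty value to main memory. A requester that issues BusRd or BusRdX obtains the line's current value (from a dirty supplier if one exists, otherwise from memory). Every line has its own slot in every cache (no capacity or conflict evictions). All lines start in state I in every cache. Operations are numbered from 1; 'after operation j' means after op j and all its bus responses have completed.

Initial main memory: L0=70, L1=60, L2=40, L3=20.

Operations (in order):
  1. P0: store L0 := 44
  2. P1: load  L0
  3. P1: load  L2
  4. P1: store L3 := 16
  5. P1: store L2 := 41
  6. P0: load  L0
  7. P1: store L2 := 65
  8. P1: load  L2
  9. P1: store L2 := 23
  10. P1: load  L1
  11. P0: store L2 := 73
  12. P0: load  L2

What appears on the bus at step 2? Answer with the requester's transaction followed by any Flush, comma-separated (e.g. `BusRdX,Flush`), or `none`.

bus = BusRd,Flush

[1] P0: store L0 := 44 | P0:M(44), P1:I | bus: BusRdX
[2] P1: load  L0 | P0:S(44), P1:S(44) | bus: BusRd,Flush
[3] P1: load  L2 | P0:I, P1:E(40) | bus: BusRd
[4] P1: store L3 := 16 | P0:I, P1:M(16) | bus: BusRdX
[5] P1: store L2 := 41 | P0:I, P1:M(41) | bus: none
[6] P0: load  L0 | P0:S(44), P1:S(44) | bus: none
[7] P1: store L2 := 65 | P0:I, P1:M(65) | bus: none
[8] P1: load  L2 | P0:I, P1:M(65) | bus: none
[9] P1: store L2 := 23 | P0:I, P1:M(23) | bus: none
[10] P1: load  L1 | P0:I, P1:E(60) | bus: BusRd
[11] P0: store L2 := 73 | P0:M(73), P1:I | bus: BusRdX,Flush
[12] P0: load  L2 | P0:M(73), P1:I | bus: none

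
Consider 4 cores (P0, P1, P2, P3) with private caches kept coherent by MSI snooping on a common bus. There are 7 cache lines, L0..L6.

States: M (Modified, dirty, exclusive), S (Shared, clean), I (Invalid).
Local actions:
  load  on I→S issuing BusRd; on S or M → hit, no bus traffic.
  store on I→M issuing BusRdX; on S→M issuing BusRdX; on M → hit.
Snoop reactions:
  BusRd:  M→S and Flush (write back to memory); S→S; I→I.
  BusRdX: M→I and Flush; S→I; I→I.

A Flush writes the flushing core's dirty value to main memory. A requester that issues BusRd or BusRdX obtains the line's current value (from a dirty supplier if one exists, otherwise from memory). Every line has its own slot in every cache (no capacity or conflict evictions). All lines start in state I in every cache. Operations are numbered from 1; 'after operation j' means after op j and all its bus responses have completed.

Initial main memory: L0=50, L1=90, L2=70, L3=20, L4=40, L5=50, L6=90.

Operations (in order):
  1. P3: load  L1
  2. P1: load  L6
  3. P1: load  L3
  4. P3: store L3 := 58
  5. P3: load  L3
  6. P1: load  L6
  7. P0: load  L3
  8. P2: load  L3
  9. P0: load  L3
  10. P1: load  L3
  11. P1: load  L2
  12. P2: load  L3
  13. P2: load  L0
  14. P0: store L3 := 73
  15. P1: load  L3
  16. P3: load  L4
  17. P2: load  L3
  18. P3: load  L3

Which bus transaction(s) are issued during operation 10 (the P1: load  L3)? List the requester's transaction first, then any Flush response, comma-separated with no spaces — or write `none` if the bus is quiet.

1. P3: load  L1  bus=[BusRd]  L1: P0=I P1=I P2=I P3=S  mem[L1]=90
2. P1: load  L6  bus=[BusRd]  L6: P0=I P1=S P2=I P3=I  mem[L6]=90
3. P1: load  L3  bus=[BusRd]  L3: P0=I P1=S P2=I P3=I  mem[L3]=20
4. P3: store L3 := 58  bus=[BusRdX]  L3: P0=I P1=I P2=I P3=M  mem[L3]=20
5. P3: load  L3  bus=[-]  L3: P0=I P1=I P2=I P3=M  mem[L3]=20
6. P1: load  L6  bus=[-]  L6: P0=I P1=S P2=I P3=I  mem[L6]=90
7. P0: load  L3  bus=[BusRd,Flush]  L3: P0=S P1=I P2=I P3=S  mem[L3]=58
8. P2: load  L3  bus=[BusRd]  L3: P0=S P1=I P2=S P3=S  mem[L3]=58
9. P0: load  L3  bus=[-]  L3: P0=S P1=I P2=S P3=S  mem[L3]=58
10. P1: load  L3  bus=[BusRd]  L3: P0=S P1=S P2=S P3=S  mem[L3]=58
11. P1: load  L2  bus=[BusRd]  L2: P0=I P1=S P2=I P3=I  mem[L2]=70
12. P2: load  L3  bus=[-]  L3: P0=S P1=S P2=S P3=S  mem[L3]=58
13. P2: load  L0  bus=[BusRd]  L0: P0=I P1=I P2=S P3=I  mem[L0]=50
14. P0: store L3 := 73  bus=[BusRdX]  L3: P0=M P1=I P2=I P3=I  mem[L3]=58
15. P1: load  L3  bus=[BusRd,Flush]  L3: P0=S P1=S P2=I P3=I  mem[L3]=73
16. P3: load  L4  bus=[BusRd]  L4: P0=I P1=I P2=I P3=S  mem[L4]=40
17. P2: load  L3  bus=[BusRd]  L3: P0=S P1=S P2=S P3=I  mem[L3]=73
18. P3: load  L3  bus=[BusRd]  L3: P0=S P1=S P2=S P3=S  mem[L3]=73

bus = BusRd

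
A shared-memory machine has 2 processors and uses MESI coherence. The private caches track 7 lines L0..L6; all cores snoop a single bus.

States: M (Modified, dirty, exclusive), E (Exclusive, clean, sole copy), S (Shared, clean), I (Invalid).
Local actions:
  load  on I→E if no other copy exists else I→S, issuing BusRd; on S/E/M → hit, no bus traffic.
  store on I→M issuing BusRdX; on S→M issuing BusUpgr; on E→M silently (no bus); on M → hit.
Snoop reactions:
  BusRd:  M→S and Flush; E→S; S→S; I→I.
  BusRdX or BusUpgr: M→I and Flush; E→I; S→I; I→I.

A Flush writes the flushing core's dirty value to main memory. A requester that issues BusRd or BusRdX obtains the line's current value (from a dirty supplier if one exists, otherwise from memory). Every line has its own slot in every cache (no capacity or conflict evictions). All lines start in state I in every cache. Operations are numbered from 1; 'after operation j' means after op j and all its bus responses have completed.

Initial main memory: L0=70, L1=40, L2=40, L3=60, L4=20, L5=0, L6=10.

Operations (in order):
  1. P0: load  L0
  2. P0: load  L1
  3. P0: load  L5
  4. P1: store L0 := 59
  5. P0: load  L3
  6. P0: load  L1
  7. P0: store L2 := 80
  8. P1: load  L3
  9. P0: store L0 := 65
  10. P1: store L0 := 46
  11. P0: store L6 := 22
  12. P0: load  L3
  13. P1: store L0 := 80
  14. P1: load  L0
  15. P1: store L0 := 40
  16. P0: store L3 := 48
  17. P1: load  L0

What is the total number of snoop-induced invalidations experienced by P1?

  op1 P0: load  L0 → E/I on L0; bus BusRd; mem=70
  op2 P0: load  L1 → E/I on L1; bus BusRd; mem=40
  op3 P0: load  L5 → E/I on L5; bus BusRd; mem=0
  op4 P1: store L0 := 59 → I/M on L0; bus BusRdX; mem=70
  op5 P0: load  L3 → E/I on L3; bus BusRd; mem=60
  op6 P0: load  L1 → E/I on L1; bus (none); mem=40
  op7 P0: store L2 := 80 → M/I on L2; bus BusRdX; mem=40
  op8 P1: load  L3 → S/S on L3; bus BusRd; mem=60
  op9 P0: store L0 := 65 → M/I on L0; bus BusRdX Flush; mem=59
  op10 P1: store L0 := 46 → I/M on L0; bus BusRdX Flush; mem=65
  op11 P0: store L6 := 22 → M/I on L6; bus BusRdX; mem=10
  op12 P0: load  L3 → S/S on L3; bus (none); mem=60
  op13 P1: store L0 := 80 → I/M on L0; bus (none); mem=65
  op14 P1: load  L0 → I/M on L0; bus (none); mem=65
  op15 P1: store L0 := 40 → I/M on L0; bus (none); mem=65
  op16 P0: store L3 := 48 → M/I on L3; bus BusUpgr; mem=60
  op17 P1: load  L0 → I/M on L0; bus (none); mem=65

invalidations = 2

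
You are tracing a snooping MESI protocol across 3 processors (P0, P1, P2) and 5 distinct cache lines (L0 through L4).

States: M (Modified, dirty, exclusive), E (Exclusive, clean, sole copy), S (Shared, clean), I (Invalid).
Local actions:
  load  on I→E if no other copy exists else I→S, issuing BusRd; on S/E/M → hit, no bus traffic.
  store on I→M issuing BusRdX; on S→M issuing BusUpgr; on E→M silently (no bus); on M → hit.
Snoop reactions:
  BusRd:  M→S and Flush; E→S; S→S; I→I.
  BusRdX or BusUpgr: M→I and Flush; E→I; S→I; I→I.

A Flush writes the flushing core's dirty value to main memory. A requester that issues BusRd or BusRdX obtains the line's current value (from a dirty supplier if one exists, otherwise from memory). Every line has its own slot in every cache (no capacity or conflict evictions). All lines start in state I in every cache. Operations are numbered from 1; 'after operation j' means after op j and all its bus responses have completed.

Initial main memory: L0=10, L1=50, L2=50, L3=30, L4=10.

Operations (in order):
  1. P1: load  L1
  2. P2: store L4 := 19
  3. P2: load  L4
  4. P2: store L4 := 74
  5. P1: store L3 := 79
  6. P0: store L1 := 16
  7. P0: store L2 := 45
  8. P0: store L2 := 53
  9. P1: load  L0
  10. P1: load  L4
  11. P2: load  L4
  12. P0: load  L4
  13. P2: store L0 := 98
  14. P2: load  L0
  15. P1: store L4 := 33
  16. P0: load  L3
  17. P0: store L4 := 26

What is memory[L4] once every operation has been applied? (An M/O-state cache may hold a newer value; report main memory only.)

memory[L4] = 33

1. P1: load  L1  bus=[BusRd]  L1: P0=I P1=E P2=I  mem[L1]=50
2. P2: store L4 := 19  bus=[BusRdX]  L4: P0=I P1=I P2=M  mem[L4]=10
3. P2: load  L4  bus=[-]  L4: P0=I P1=I P2=M  mem[L4]=10
4. P2: store L4 := 74  bus=[-]  L4: P0=I P1=I P2=M  mem[L4]=10
5. P1: store L3 := 79  bus=[BusRdX]  L3: P0=I P1=M P2=I  mem[L3]=30
6. P0: store L1 := 16  bus=[BusRdX]  L1: P0=M P1=I P2=I  mem[L1]=50
7. P0: store L2 := 45  bus=[BusRdX]  L2: P0=M P1=I P2=I  mem[L2]=50
8. P0: store L2 := 53  bus=[-]  L2: P0=M P1=I P2=I  mem[L2]=50
9. P1: load  L0  bus=[BusRd]  L0: P0=I P1=E P2=I  mem[L0]=10
10. P1: load  L4  bus=[BusRd,Flush]  L4: P0=I P1=S P2=S  mem[L4]=74
11. P2: load  L4  bus=[-]  L4: P0=I P1=S P2=S  mem[L4]=74
12. P0: load  L4  bus=[BusRd]  L4: P0=S P1=S P2=S  mem[L4]=74
13. P2: store L0 := 98  bus=[BusRdX]  L0: P0=I P1=I P2=M  mem[L0]=10
14. P2: load  L0  bus=[-]  L0: P0=I P1=I P2=M  mem[L0]=10
15. P1: store L4 := 33  bus=[BusUpgr]  L4: P0=I P1=M P2=I  mem[L4]=74
16. P0: load  L3  bus=[BusRd,Flush]  L3: P0=S P1=S P2=I  mem[L3]=79
17. P0: store L4 := 26  bus=[BusRdX,Flush]  L4: P0=M P1=I P2=I  mem[L4]=33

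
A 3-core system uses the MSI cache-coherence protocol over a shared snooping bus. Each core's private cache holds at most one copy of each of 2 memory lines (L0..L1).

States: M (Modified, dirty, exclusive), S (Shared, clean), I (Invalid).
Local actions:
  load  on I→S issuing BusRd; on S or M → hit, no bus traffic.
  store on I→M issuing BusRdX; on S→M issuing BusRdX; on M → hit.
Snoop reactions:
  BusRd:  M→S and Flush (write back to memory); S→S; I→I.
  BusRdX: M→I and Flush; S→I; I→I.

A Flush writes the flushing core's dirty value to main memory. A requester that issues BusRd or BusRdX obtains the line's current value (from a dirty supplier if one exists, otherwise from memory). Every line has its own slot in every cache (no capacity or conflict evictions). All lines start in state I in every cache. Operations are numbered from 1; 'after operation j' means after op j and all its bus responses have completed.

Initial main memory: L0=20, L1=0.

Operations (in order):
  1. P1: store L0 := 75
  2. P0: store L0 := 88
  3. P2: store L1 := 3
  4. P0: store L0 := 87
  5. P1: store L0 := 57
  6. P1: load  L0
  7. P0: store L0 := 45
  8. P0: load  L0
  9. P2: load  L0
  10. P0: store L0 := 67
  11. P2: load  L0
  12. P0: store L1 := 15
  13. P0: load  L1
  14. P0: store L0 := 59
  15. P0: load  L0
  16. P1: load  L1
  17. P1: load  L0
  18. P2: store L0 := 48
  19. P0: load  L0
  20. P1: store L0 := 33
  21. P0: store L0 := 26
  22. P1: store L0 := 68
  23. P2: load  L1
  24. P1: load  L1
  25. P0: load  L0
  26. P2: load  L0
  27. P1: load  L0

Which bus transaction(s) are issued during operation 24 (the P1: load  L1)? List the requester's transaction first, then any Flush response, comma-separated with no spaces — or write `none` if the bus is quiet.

1. P1: store L0 := 75  bus=[BusRdX]  L0: P0=I P1=M P2=I  mem[L0]=20
2. P0: store L0 := 88  bus=[BusRdX,Flush]  L0: P0=M P1=I P2=I  mem[L0]=75
3. P2: store L1 := 3  bus=[BusRdX]  L1: P0=I P1=I P2=M  mem[L1]=0
4. P0: store L0 := 87  bus=[-]  L0: P0=M P1=I P2=I  mem[L0]=75
5. P1: store L0 := 57  bus=[BusRdX,Flush]  L0: P0=I P1=M P2=I  mem[L0]=87
6. P1: load  L0  bus=[-]  L0: P0=I P1=M P2=I  mem[L0]=87
7. P0: store L0 := 45  bus=[BusRdX,Flush]  L0: P0=M P1=I P2=I  mem[L0]=57
8. P0: load  L0  bus=[-]  L0: P0=M P1=I P2=I  mem[L0]=57
9. P2: load  L0  bus=[BusRd,Flush]  L0: P0=S P1=I P2=S  mem[L0]=45
10. P0: store L0 := 67  bus=[BusRdX]  L0: P0=M P1=I P2=I  mem[L0]=45
11. P2: load  L0  bus=[BusRd,Flush]  L0: P0=S P1=I P2=S  mem[L0]=67
12. P0: store L1 := 15  bus=[BusRdX,Flush]  L1: P0=M P1=I P2=I  mem[L1]=3
13. P0: load  L1  bus=[-]  L1: P0=M P1=I P2=I  mem[L1]=3
14. P0: store L0 := 59  bus=[BusRdX]  L0: P0=M P1=I P2=I  mem[L0]=67
15. P0: load  L0  bus=[-]  L0: P0=M P1=I P2=I  mem[L0]=67
16. P1: load  L1  bus=[BusRd,Flush]  L1: P0=S P1=S P2=I  mem[L1]=15
17. P1: load  L0  bus=[BusRd,Flush]  L0: P0=S P1=S P2=I  mem[L0]=59
18. P2: store L0 := 48  bus=[BusRdX]  L0: P0=I P1=I P2=M  mem[L0]=59
19. P0: load  L0  bus=[BusRd,Flush]  L0: P0=S P1=I P2=S  mem[L0]=48
20. P1: store L0 := 33  bus=[BusRdX]  L0: P0=I P1=M P2=I  mem[L0]=48
21. P0: store L0 := 26  bus=[BusRdX,Flush]  L0: P0=M P1=I P2=I  mem[L0]=33
22. P1: store L0 := 68  bus=[BusRdX,Flush]  L0: P0=I P1=M P2=I  mem[L0]=26
23. P2: load  L1  bus=[BusRd]  L1: P0=S P1=S P2=S  mem[L1]=15
24. P1: load  L1  bus=[-]  L1: P0=S P1=S P2=S  mem[L1]=15
25. P0: load  L0  bus=[BusRd,Flush]  L0: P0=S P1=S P2=I  mem[L0]=68
26. P2: load  L0  bus=[BusRd]  L0: P0=S P1=S P2=S  mem[L0]=68
27. P1: load  L0  bus=[-]  L0: P0=S P1=S P2=S  mem[L0]=68

bus = none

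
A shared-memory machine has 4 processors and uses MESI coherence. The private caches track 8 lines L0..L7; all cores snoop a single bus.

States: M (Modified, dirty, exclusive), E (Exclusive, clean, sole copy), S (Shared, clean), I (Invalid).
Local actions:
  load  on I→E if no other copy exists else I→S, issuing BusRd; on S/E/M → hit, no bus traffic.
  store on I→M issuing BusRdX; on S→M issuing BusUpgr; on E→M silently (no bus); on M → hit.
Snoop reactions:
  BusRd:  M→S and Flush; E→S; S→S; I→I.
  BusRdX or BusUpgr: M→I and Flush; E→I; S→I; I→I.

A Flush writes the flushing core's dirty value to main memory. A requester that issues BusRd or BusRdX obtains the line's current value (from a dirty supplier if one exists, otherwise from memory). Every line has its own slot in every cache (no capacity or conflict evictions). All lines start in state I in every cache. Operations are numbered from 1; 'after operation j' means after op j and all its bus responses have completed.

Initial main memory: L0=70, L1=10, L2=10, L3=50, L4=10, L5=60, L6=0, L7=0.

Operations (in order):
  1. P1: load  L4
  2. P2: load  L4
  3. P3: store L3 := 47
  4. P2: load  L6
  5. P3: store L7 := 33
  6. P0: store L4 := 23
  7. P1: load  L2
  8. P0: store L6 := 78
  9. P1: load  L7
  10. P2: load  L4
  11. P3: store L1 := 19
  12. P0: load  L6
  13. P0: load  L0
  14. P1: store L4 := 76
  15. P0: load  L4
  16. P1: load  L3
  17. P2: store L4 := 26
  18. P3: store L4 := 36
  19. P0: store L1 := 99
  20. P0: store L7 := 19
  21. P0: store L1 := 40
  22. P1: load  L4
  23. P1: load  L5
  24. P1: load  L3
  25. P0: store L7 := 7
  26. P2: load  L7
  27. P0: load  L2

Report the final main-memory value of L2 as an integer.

[1] P1: load  L4 | P0:I, P1:E(10), P2:I, P3:I | bus: BusRd
[2] P2: load  L4 | P0:I, P1:S(10), P2:S(10), P3:I | bus: BusRd
[3] P3: store L3 := 47 | P0:I, P1:I, P2:I, P3:M(47) | bus: BusRdX
[4] P2: load  L6 | P0:I, P1:I, P2:E(0), P3:I | bus: BusRd
[5] P3: store L7 := 33 | P0:I, P1:I, P2:I, P3:M(33) | bus: BusRdX
[6] P0: store L4 := 23 | P0:M(23), P1:I, P2:I, P3:I | bus: BusRdX
[7] P1: load  L2 | P0:I, P1:E(10), P2:I, P3:I | bus: BusRd
[8] P0: store L6 := 78 | P0:M(78), P1:I, P2:I, P3:I | bus: BusRdX
[9] P1: load  L7 | P0:I, P1:S(33), P2:I, P3:S(33) | bus: BusRd,Flush
[10] P2: load  L4 | P0:S(23), P1:I, P2:S(23), P3:I | bus: BusRd,Flush
[11] P3: store L1 := 19 | P0:I, P1:I, P2:I, P3:M(19) | bus: BusRdX
[12] P0: load  L6 | P0:M(78), P1:I, P2:I, P3:I | bus: none
[13] P0: load  L0 | P0:E(70), P1:I, P2:I, P3:I | bus: BusRd
[14] P1: store L4 := 76 | P0:I, P1:M(76), P2:I, P3:I | bus: BusRdX
[15] P0: load  L4 | P0:S(76), P1:S(76), P2:I, P3:I | bus: BusRd,Flush
[16] P1: load  L3 | P0:I, P1:S(47), P2:I, P3:S(47) | bus: BusRd,Flush
[17] P2: store L4 := 26 | P0:I, P1:I, P2:M(26), P3:I | bus: BusRdX
[18] P3: store L4 := 36 | P0:I, P1:I, P2:I, P3:M(36) | bus: BusRdX,Flush
[19] P0: store L1 := 99 | P0:M(99), P1:I, P2:I, P3:I | bus: BusRdX,Flush
[20] P0: store L7 := 19 | P0:M(19), P1:I, P2:I, P3:I | bus: BusRdX
[21] P0: store L1 := 40 | P0:M(40), P1:I, P2:I, P3:I | bus: none
[22] P1: load  L4 | P0:I, P1:S(36), P2:I, P3:S(36) | bus: BusRd,Flush
[23] P1: load  L5 | P0:I, P1:E(60), P2:I, P3:I | bus: BusRd
[24] P1: load  L3 | P0:I, P1:S(47), P2:I, P3:S(47) | bus: none
[25] P0: store L7 := 7 | P0:M(7), P1:I, P2:I, P3:I | bus: none
[26] P2: load  L7 | P0:S(7), P1:I, P2:S(7), P3:I | bus: BusRd,Flush
[27] P0: load  L2 | P0:S(10), P1:S(10), P2:I, P3:I | bus: BusRd

memory[L2] = 10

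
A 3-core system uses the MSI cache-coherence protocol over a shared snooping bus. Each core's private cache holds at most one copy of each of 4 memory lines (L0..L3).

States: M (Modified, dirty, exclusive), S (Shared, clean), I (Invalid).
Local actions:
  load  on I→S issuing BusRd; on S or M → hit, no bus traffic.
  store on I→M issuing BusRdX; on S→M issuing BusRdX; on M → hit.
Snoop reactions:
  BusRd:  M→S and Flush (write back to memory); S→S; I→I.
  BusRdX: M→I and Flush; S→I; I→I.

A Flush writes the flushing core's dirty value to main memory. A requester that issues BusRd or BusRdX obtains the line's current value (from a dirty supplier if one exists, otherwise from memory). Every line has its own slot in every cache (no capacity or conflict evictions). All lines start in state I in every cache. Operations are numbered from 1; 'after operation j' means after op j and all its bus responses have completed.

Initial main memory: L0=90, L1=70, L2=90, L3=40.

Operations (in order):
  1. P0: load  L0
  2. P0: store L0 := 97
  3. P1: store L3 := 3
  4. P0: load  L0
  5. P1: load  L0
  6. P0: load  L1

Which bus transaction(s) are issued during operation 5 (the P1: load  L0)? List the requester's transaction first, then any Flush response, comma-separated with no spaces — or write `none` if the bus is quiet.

bus = BusRd,Flush

step 1: P0: load  L0  ⟶  SII  (L0)  txn=BusRd  M[L0]=90
step 2: P0: store L0 := 97  ⟶  MII  (L0)  txn=BusRdX  M[L0]=90
step 3: P1: store L3 := 3  ⟶  IMI  (L3)  txn=BusRdX  M[L3]=40
step 4: P0: load  L0  ⟶  MII  (L0)  txn=∅  M[L0]=90
step 5: P1: load  L0  ⟶  SSI  (L0)  txn=BusRd+Flush  M[L0]=97
step 6: P0: load  L1  ⟶  SII  (L1)  txn=BusRd  M[L1]=70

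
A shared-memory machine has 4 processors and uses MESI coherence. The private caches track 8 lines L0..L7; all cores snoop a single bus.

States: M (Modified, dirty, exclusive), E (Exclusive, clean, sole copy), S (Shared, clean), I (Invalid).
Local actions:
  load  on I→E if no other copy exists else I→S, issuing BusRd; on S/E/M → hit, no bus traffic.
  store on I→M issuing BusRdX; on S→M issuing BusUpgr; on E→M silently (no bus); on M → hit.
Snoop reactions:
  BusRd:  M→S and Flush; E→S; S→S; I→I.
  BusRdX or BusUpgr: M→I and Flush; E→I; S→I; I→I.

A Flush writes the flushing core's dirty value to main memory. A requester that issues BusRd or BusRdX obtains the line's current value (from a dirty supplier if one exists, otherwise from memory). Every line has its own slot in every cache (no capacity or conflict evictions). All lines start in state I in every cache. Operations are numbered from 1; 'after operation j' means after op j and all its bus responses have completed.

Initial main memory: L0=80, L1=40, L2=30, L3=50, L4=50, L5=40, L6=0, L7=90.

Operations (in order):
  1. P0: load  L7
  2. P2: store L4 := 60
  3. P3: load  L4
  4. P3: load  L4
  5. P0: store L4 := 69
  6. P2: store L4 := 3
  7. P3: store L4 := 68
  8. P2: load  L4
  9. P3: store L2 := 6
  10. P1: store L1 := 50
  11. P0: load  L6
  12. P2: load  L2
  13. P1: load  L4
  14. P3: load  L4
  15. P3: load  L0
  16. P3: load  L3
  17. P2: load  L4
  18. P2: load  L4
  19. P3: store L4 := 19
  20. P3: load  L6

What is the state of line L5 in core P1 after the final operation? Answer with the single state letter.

1. P0: load  L7  bus=[BusRd]  L7: P0=E P1=I P2=I P3=I  mem[L7]=90
2. P2: store L4 := 60  bus=[BusRdX]  L4: P0=I P1=I P2=M P3=I  mem[L4]=50
3. P3: load  L4  bus=[BusRd,Flush]  L4: P0=I P1=I P2=S P3=S  mem[L4]=60
4. P3: load  L4  bus=[-]  L4: P0=I P1=I P2=S P3=S  mem[L4]=60
5. P0: store L4 := 69  bus=[BusRdX]  L4: P0=M P1=I P2=I P3=I  mem[L4]=60
6. P2: store L4 := 3  bus=[BusRdX,Flush]  L4: P0=I P1=I P2=M P3=I  mem[L4]=69
7. P3: store L4 := 68  bus=[BusRdX,Flush]  L4: P0=I P1=I P2=I P3=M  mem[L4]=3
8. P2: load  L4  bus=[BusRd,Flush]  L4: P0=I P1=I P2=S P3=S  mem[L4]=68
9. P3: store L2 := 6  bus=[BusRdX]  L2: P0=I P1=I P2=I P3=M  mem[L2]=30
10. P1: store L1 := 50  bus=[BusRdX]  L1: P0=I P1=M P2=I P3=I  mem[L1]=40
11. P0: load  L6  bus=[BusRd]  L6: P0=E P1=I P2=I P3=I  mem[L6]=0
12. P2: load  L2  bus=[BusRd,Flush]  L2: P0=I P1=I P2=S P3=S  mem[L2]=6
13. P1: load  L4  bus=[BusRd]  L4: P0=I P1=S P2=S P3=S  mem[L4]=68
14. P3: load  L4  bus=[-]  L4: P0=I P1=S P2=S P3=S  mem[L4]=68
15. P3: load  L0  bus=[BusRd]  L0: P0=I P1=I P2=I P3=E  mem[L0]=80
16. P3: load  L3  bus=[BusRd]  L3: P0=I P1=I P2=I P3=E  mem[L3]=50
17. P2: load  L4  bus=[-]  L4: P0=I P1=S P2=S P3=S  mem[L4]=68
18. P2: load  L4  bus=[-]  L4: P0=I P1=S P2=S P3=S  mem[L4]=68
19. P3: store L4 := 19  bus=[BusUpgr]  L4: P0=I P1=I P2=I P3=M  mem[L4]=68
20. P3: load  L6  bus=[BusRd]  L6: P0=S P1=I P2=I P3=S  mem[L6]=0

state = I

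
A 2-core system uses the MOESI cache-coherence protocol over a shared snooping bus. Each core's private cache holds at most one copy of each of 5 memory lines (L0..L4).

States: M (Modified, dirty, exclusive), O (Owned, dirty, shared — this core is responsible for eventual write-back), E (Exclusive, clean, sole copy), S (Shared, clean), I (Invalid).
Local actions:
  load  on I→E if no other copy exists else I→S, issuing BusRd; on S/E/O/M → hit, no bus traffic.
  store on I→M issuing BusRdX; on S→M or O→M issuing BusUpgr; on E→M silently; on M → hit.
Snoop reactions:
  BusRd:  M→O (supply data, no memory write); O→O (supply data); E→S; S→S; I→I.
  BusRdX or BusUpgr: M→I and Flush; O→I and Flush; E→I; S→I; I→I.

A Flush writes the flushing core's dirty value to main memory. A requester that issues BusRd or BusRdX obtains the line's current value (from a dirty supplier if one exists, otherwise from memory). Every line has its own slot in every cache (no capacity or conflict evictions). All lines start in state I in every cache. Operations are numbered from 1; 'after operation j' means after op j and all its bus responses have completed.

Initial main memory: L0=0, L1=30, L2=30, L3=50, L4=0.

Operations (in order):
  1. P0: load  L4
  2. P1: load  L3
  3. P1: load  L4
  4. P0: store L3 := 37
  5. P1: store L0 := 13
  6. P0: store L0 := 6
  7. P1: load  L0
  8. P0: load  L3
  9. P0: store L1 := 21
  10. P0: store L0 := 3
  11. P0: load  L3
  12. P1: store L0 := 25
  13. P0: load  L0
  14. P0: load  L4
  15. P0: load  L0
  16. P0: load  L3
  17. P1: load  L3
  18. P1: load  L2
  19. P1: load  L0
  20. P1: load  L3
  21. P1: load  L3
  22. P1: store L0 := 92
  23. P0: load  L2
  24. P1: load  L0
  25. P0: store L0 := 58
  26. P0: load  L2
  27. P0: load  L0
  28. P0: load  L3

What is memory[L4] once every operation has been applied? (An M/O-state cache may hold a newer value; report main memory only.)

  op1 P0: load  L4 → E/I on L4; bus BusRd; mem=0
  op2 P1: load  L3 → I/E on L3; bus BusRd; mem=50
  op3 P1: load  L4 → S/S on L4; bus BusRd; mem=0
  op4 P0: store L3 := 37 → M/I on L3; bus BusRdX; mem=50
  op5 P1: store L0 := 13 → I/M on L0; bus BusRdX; mem=0
  op6 P0: store L0 := 6 → M/I on L0; bus BusRdX Flush; mem=13
  op7 P1: load  L0 → O/S on L0; bus BusRd; mem=13
  op8 P0: load  L3 → M/I on L3; bus (none); mem=50
  op9 P0: store L1 := 21 → M/I on L1; bus BusRdX; mem=30
  op10 P0: store L0 := 3 → M/I on L0; bus BusUpgr; mem=13
  op11 P0: load  L3 → M/I on L3; bus (none); mem=50
  op12 P1: store L0 := 25 → I/M on L0; bus BusRdX Flush; mem=3
  op13 P0: load  L0 → S/O on L0; bus BusRd; mem=3
  op14 P0: load  L4 → S/S on L4; bus (none); mem=0
  op15 P0: load  L0 → S/O on L0; bus (none); mem=3
  op16 P0: load  L3 → M/I on L3; bus (none); mem=50
  op17 P1: load  L3 → O/S on L3; bus BusRd; mem=50
  op18 P1: load  L2 → I/E on L2; bus BusRd; mem=30
  op19 P1: load  L0 → S/O on L0; bus (none); mem=3
  op20 P1: load  L3 → O/S on L3; bus (none); mem=50
  op21 P1: load  L3 → O/S on L3; bus (none); mem=50
  op22 P1: store L0 := 92 → I/M on L0; bus BusUpgr; mem=3
  op23 P0: load  L2 → S/S on L2; bus BusRd; mem=30
  op24 P1: load  L0 → I/M on L0; bus (none); mem=3
  op25 P0: store L0 := 58 → M/I on L0; bus BusRdX Flush; mem=92
  op26 P0: load  L2 → S/S on L2; bus (none); mem=30
  op27 P0: load  L0 → M/I on L0; bus (none); mem=92
  op28 P0: load  L3 → O/S on L3; bus (none); mem=50

memory[L4] = 0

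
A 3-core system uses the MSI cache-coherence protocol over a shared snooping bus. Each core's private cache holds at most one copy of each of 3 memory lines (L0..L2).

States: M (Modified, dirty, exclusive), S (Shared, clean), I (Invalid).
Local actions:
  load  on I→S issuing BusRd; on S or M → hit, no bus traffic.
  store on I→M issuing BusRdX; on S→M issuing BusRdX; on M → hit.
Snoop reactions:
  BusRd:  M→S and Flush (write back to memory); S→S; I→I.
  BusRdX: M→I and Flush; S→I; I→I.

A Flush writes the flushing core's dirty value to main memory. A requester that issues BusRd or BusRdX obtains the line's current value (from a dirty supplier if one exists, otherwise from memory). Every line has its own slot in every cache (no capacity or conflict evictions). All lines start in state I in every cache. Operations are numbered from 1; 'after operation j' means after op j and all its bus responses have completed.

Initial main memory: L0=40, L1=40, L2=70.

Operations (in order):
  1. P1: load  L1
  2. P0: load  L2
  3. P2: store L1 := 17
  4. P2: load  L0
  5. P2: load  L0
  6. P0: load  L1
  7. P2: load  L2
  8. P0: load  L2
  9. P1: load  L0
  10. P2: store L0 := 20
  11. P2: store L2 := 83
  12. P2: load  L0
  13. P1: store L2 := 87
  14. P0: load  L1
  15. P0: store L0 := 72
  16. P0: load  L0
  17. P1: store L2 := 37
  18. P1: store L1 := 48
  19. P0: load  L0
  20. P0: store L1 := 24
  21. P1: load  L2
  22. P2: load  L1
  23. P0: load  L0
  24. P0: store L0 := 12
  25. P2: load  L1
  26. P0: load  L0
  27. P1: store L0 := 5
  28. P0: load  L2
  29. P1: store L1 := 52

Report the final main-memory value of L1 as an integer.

1. P1: load  L1  bus=[BusRd]  L1: P0=I P1=S P2=I  mem[L1]=40
2. P0: load  L2  bus=[BusRd]  L2: P0=S P1=I P2=I  mem[L2]=70
3. P2: store L1 := 17  bus=[BusRdX]  L1: P0=I P1=I P2=M  mem[L1]=40
4. P2: load  L0  bus=[BusRd]  L0: P0=I P1=I P2=S  mem[L0]=40
5. P2: load  L0  bus=[-]  L0: P0=I P1=I P2=S  mem[L0]=40
6. P0: load  L1  bus=[BusRd,Flush]  L1: P0=S P1=I P2=S  mem[L1]=17
7. P2: load  L2  bus=[BusRd]  L2: P0=S P1=I P2=S  mem[L2]=70
8. P0: load  L2  bus=[-]  L2: P0=S P1=I P2=S  mem[L2]=70
9. P1: load  L0  bus=[BusRd]  L0: P0=I P1=S P2=S  mem[L0]=40
10. P2: store L0 := 20  bus=[BusRdX]  L0: P0=I P1=I P2=M  mem[L0]=40
11. P2: store L2 := 83  bus=[BusRdX]  L2: P0=I P1=I P2=M  mem[L2]=70
12. P2: load  L0  bus=[-]  L0: P0=I P1=I P2=M  mem[L0]=40
13. P1: store L2 := 87  bus=[BusRdX,Flush]  L2: P0=I P1=M P2=I  mem[L2]=83
14. P0: load  L1  bus=[-]  L1: P0=S P1=I P2=S  mem[L1]=17
15. P0: store L0 := 72  bus=[BusRdX,Flush]  L0: P0=M P1=I P2=I  mem[L0]=20
16. P0: load  L0  bus=[-]  L0: P0=M P1=I P2=I  mem[L0]=20
17. P1: store L2 := 37  bus=[-]  L2: P0=I P1=M P2=I  mem[L2]=83
18. P1: store L1 := 48  bus=[BusRdX]  L1: P0=I P1=M P2=I  mem[L1]=17
19. P0: load  L0  bus=[-]  L0: P0=M P1=I P2=I  mem[L0]=20
20. P0: store L1 := 24  bus=[BusRdX,Flush]  L1: P0=M P1=I P2=I  mem[L1]=48
21. P1: load  L2  bus=[-]  L2: P0=I P1=M P2=I  mem[L2]=83
22. P2: load  L1  bus=[BusRd,Flush]  L1: P0=S P1=I P2=S  mem[L1]=24
23. P0: load  L0  bus=[-]  L0: P0=M P1=I P2=I  mem[L0]=20
24. P0: store L0 := 12  bus=[-]  L0: P0=M P1=I P2=I  mem[L0]=20
25. P2: load  L1  bus=[-]  L1: P0=S P1=I P2=S  mem[L1]=24
26. P0: load  L0  bus=[-]  L0: P0=M P1=I P2=I  mem[L0]=20
27. P1: store L0 := 5  bus=[BusRdX,Flush]  L0: P0=I P1=M P2=I  mem[L0]=12
28. P0: load  L2  bus=[BusRd,Flush]  L2: P0=S P1=S P2=I  mem[L2]=37
29. P1: store L1 := 52  bus=[BusRdX]  L1: P0=I P1=M P2=I  mem[L1]=24

memory[L1] = 24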